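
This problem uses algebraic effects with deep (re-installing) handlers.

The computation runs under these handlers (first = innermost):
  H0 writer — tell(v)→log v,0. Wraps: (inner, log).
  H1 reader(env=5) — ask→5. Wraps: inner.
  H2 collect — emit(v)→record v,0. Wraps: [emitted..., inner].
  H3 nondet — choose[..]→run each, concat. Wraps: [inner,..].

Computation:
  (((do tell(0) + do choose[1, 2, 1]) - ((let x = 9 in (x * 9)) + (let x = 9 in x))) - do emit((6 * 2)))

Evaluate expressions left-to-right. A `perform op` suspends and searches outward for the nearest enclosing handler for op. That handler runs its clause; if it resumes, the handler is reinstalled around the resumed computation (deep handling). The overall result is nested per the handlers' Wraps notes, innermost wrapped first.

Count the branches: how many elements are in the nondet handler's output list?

Answer: 3

Step-by-step:
tell(0) @ H0 ⇒ log+=0
choose[1, 2, 1] @ H3
  branch[0] choose=1:
    emit(12) @ H2 ⇒ out+=12
    H0 returns (-89, (0))
    H1 returns (-89, (0))
    H2 returns [12, (-89, (0))]
    H3 returns [[12, (-89, (0))]]
  branch[1] choose=2:
    emit(12) @ H2 ⇒ out+=12
    H0 returns (-88, (0))
    H1 returns (-88, (0))
    H2 returns [12, (-88, (0))]
    H3 returns [[12, (-88, (0))]]
  branch[2] choose=1:
    emit(12) @ H2 ⇒ out+=12
    H0 returns (-89, (0))
    H1 returns (-89, (0))
    H2 returns [12, (-89, (0))]
    H3 returns [[12, (-89, (0))]]
= [[12, (-89, (0))], [12, (-88, (0))], [12, (-89, (0))]]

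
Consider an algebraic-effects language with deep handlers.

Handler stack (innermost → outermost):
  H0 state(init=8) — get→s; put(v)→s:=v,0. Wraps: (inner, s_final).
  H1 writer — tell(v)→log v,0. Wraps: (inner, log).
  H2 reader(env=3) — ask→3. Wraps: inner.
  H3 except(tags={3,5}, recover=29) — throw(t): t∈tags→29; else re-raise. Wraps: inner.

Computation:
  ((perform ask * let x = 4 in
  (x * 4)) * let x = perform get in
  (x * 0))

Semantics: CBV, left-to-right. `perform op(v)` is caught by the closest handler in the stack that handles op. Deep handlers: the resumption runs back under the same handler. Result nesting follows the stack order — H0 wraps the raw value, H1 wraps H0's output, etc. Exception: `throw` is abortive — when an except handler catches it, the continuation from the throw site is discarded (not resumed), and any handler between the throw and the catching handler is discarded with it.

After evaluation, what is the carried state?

Evaluation trace:
ask @ H2 ⇒ 3
get @ H0 ⇒ 8
H0 returns (0, 8)
H1 returns ((0, 8), ())
H2 returns ((0, 8), ())
H3 returns ((0, 8), ())
= ((0, 8), ())

Answer: 8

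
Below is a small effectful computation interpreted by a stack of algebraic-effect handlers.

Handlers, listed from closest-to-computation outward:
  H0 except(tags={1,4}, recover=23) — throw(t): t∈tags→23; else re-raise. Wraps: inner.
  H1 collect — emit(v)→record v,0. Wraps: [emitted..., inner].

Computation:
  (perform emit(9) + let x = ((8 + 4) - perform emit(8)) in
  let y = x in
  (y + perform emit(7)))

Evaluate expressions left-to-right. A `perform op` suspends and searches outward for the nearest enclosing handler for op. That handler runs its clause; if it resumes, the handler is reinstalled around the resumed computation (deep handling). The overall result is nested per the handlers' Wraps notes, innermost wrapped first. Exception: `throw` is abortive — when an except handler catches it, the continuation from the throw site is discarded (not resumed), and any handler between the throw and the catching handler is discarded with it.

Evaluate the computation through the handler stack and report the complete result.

Working:
emit(9) @ H1 ⇒ out+=9
emit(8) @ H1 ⇒ out+=8
emit(7) @ H1 ⇒ out+=7
H0 returns 12
H1 returns [9, 8, 7, 12]
= [9, 8, 7, 12]

Answer: [9, 8, 7, 12]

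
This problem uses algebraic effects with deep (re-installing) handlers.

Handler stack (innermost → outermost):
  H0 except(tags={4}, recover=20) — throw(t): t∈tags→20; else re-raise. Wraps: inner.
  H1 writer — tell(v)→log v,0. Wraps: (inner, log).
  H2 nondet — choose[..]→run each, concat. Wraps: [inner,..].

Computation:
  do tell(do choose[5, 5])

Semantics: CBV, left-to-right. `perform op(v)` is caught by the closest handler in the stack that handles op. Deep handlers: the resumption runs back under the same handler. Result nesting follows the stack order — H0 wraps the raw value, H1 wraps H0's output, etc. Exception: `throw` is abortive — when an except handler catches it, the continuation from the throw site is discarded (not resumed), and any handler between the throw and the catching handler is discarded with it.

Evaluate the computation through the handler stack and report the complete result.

Working:
choose[5, 5] @ H2
  branch[0] choose=5:
    tell(5) @ H1 ⇒ log+=5
    H0 returns 0
    H1 returns (0, (5))
    H2 returns [(0, (5))]
  branch[1] choose=5:
    tell(5) @ H1 ⇒ log+=5
    H0 returns 0
    H1 returns (0, (5))
    H2 returns [(0, (5))]
= [(0, (5)), (0, (5))]

Answer: [(0, (5)), (0, (5))]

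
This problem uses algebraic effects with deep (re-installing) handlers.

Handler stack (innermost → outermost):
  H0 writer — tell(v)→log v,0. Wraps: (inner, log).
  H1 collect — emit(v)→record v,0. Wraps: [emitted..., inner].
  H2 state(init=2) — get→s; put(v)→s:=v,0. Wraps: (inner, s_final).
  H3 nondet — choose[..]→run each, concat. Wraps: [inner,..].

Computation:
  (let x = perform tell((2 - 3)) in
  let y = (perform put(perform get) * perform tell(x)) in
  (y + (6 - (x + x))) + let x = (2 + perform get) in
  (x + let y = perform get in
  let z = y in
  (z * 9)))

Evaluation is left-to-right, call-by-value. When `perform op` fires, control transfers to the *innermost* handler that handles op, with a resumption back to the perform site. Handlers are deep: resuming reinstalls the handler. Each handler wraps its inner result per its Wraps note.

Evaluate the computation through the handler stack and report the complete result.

Answer: [([(28, (-1, 0))], 2)]

Step-by-step:
tell(-1) @ H0 ⇒ log+=-1
get @ H2 ⇒ 2
put(2) @ H2 ⇒ s:=2
tell(0) @ H0 ⇒ log+=0
get @ H2 ⇒ 2
get @ H2 ⇒ 2
H0 returns (28, (-1, 0))
H1 returns [(28, (-1, 0))]
H2 returns ([(28, (-1, 0))], 2)
H3 returns [([(28, (-1, 0))], 2)]
= [([(28, (-1, 0))], 2)]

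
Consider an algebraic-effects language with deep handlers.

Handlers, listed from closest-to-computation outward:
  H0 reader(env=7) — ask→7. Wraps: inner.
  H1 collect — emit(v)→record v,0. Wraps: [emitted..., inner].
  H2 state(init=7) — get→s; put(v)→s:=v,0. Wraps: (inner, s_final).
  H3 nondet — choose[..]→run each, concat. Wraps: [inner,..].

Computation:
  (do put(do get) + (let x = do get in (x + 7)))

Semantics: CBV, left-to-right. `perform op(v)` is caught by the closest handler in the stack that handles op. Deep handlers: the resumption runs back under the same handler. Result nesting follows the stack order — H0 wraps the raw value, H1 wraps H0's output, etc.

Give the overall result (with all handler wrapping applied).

Working:
get @ H2 ⇒ 7
put(7) @ H2 ⇒ s:=7
get @ H2 ⇒ 7
H0 returns 14
H1 returns [14]
H2 returns ([14], 7)
H3 returns [([14], 7)]
= [([14], 7)]

Answer: [([14], 7)]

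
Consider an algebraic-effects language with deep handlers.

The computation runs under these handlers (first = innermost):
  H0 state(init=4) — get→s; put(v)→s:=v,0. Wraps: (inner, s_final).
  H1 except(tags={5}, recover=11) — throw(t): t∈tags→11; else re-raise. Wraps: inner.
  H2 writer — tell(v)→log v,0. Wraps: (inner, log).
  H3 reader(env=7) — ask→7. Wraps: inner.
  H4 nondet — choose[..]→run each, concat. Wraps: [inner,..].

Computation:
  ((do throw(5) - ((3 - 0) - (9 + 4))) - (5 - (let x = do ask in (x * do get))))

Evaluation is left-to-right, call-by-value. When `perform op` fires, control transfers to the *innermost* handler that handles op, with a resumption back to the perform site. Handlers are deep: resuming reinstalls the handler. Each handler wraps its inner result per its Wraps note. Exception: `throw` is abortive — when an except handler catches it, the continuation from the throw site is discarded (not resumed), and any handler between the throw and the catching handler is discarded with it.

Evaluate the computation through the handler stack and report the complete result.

Answer: [(11, ())]

Working:
throw(5) @ H1 caught ⇒ 11
H2 returns (11, ())
H3 returns (11, ())
H4 returns [(11, ())]
= [(11, ())]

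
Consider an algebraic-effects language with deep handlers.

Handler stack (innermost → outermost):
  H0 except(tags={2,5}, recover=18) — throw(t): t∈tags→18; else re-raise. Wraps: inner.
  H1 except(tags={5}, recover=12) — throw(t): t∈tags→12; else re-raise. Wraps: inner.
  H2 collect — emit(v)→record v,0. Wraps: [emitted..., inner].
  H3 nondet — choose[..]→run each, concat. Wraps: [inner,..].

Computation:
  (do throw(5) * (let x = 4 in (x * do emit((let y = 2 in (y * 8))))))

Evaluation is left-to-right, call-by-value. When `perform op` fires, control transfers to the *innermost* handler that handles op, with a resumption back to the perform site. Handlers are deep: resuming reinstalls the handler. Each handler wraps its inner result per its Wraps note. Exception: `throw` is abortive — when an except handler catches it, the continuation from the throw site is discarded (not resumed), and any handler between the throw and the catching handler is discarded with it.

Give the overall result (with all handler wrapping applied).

Answer: [[18]]

Step-by-step:
throw(5) @ H0 caught ⇒ 18
H1 returns 18
H2 returns [18]
H3 returns [[18]]
= [[18]]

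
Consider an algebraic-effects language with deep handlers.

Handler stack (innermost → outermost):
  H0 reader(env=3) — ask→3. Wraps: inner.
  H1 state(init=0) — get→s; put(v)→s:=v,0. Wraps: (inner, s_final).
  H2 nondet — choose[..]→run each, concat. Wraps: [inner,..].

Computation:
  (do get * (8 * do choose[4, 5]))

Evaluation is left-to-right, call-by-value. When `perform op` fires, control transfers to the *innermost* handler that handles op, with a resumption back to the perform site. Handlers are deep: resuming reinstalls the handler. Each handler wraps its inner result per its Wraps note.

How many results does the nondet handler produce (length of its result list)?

Working:
get @ H1 ⇒ 0
choose[4, 5] @ H2
  branch[0] choose=4:
    H0 returns 0
    H1 returns (0, 0)
    H2 returns [(0, 0)]
  branch[1] choose=5:
    H0 returns 0
    H1 returns (0, 0)
    H2 returns [(0, 0)]
= [(0, 0), (0, 0)]

Answer: 2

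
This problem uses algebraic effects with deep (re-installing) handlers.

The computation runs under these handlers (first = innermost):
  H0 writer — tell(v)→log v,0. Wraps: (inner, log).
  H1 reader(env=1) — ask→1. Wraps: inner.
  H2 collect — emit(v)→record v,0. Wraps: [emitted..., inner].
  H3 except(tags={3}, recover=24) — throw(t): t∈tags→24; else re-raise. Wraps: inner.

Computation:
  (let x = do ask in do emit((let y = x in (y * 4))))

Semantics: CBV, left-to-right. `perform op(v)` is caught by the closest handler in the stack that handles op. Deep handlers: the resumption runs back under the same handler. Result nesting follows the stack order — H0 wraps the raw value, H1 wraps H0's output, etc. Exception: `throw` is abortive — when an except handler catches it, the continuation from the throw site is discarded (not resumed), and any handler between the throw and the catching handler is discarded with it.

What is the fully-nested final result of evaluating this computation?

Answer: [4, (0, ())]

Evaluation trace:
ask @ H1 ⇒ 1
emit(4) @ H2 ⇒ out+=4
H0 returns (0, ())
H1 returns (0, ())
H2 returns [4, (0, ())]
H3 returns [4, (0, ())]
= [4, (0, ())]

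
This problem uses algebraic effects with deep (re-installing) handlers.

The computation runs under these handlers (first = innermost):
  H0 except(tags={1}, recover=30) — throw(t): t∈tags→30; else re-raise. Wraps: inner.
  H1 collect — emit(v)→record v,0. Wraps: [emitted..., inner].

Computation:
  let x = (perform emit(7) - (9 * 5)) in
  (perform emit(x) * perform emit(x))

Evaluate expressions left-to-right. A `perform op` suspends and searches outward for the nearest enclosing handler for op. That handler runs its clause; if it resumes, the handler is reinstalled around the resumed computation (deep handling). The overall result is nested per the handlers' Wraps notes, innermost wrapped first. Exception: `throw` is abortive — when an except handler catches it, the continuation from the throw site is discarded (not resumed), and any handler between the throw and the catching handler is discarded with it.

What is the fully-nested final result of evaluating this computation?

Answer: [7, -45, -45, 0]

Step-by-step:
emit(7) @ H1 ⇒ out+=7
emit(-45) @ H1 ⇒ out+=-45
emit(-45) @ H1 ⇒ out+=-45
H0 returns 0
H1 returns [7, -45, -45, 0]
= [7, -45, -45, 0]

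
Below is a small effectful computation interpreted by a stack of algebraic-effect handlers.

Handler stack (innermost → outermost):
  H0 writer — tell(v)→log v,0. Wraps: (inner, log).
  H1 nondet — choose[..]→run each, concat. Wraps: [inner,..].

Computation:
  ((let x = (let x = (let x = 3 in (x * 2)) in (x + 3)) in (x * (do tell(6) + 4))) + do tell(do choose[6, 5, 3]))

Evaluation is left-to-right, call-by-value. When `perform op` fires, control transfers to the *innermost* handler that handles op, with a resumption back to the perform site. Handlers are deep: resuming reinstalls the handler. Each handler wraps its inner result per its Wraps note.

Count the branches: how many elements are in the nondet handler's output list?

Answer: 3

Working:
tell(6) @ H0 ⇒ log+=6
choose[6, 5, 3] @ H1
  branch[0] choose=6:
    tell(6) @ H0 ⇒ log+=6
    H0 returns (36, (6, 6))
    H1 returns [(36, (6, 6))]
  branch[1] choose=5:
    tell(5) @ H0 ⇒ log+=5
    H0 returns (36, (6, 5))
    H1 returns [(36, (6, 5))]
  branch[2] choose=3:
    tell(3) @ H0 ⇒ log+=3
    H0 returns (36, (6, 3))
    H1 returns [(36, (6, 3))]
= [(36, (6, 6)), (36, (6, 5)), (36, (6, 3))]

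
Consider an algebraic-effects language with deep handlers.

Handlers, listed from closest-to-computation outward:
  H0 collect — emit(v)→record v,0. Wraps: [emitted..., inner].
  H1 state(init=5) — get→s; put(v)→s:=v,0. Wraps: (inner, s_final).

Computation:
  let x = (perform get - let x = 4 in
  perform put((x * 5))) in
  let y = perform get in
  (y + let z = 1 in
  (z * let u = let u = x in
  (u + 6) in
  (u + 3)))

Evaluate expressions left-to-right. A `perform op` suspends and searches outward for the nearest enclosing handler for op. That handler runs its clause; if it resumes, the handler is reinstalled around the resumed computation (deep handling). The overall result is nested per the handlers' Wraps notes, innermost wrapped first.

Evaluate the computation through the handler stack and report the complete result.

Answer: ([34], 20)

Working:
get @ H1 ⇒ 5
put(20) @ H1 ⇒ s:=20
get @ H1 ⇒ 20
H0 returns [34]
H1 returns ([34], 20)
= ([34], 20)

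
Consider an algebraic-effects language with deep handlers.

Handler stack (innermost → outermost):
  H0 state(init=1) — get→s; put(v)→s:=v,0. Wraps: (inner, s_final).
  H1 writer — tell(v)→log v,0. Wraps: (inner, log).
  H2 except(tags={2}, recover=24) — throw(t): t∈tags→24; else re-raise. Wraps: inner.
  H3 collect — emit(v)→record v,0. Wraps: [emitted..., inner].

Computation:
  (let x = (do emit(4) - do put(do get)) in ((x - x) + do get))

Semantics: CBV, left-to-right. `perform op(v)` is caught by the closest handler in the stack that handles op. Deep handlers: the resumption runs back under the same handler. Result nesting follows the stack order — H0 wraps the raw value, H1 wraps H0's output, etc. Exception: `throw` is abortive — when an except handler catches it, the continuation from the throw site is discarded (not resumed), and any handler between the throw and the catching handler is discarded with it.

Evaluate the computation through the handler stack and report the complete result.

Answer: [4, ((1, 1), ())]

Step-by-step:
emit(4) @ H3 ⇒ out+=4
get @ H0 ⇒ 1
put(1) @ H0 ⇒ s:=1
get @ H0 ⇒ 1
H0 returns (1, 1)
H1 returns ((1, 1), ())
H2 returns ((1, 1), ())
H3 returns [4, ((1, 1), ())]
= [4, ((1, 1), ())]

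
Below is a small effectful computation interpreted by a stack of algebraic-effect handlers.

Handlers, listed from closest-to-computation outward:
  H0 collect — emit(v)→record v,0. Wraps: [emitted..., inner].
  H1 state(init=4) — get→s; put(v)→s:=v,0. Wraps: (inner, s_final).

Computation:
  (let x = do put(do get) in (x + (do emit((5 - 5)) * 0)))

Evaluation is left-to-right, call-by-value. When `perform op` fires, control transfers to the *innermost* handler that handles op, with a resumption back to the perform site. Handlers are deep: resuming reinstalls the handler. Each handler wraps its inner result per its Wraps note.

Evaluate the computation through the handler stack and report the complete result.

Step-by-step:
get @ H1 ⇒ 4
put(4) @ H1 ⇒ s:=4
emit(0) @ H0 ⇒ out+=0
H0 returns [0, 0]
H1 returns ([0, 0], 4)
= ([0, 0], 4)

Answer: ([0, 0], 4)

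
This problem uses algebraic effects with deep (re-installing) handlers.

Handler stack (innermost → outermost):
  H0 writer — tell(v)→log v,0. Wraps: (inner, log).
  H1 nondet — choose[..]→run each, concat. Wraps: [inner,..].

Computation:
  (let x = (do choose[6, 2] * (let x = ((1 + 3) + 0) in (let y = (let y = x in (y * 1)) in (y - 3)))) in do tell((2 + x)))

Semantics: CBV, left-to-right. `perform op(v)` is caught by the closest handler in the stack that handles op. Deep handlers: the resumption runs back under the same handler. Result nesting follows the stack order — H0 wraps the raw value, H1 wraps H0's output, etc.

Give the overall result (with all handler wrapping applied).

Answer: [(0, (8)), (0, (4))]

Working:
choose[6, 2] @ H1
  branch[0] choose=6:
    tell(8) @ H0 ⇒ log+=8
    H0 returns (0, (8))
    H1 returns [(0, (8))]
  branch[1] choose=2:
    tell(4) @ H0 ⇒ log+=4
    H0 returns (0, (4))
    H1 returns [(0, (4))]
= [(0, (8)), (0, (4))]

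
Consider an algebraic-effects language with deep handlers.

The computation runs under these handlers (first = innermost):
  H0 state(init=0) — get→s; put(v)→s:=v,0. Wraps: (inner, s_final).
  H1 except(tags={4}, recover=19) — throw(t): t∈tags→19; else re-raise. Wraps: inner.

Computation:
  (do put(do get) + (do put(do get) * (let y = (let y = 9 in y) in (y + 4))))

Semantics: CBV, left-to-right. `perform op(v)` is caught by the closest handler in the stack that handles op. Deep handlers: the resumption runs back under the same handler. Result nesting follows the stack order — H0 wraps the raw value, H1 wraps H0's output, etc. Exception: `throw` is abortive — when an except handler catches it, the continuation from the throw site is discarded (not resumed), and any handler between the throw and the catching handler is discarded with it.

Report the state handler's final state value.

Step-by-step:
get @ H0 ⇒ 0
put(0) @ H0 ⇒ s:=0
get @ H0 ⇒ 0
put(0) @ H0 ⇒ s:=0
H0 returns (0, 0)
H1 returns (0, 0)
= (0, 0)

Answer: 0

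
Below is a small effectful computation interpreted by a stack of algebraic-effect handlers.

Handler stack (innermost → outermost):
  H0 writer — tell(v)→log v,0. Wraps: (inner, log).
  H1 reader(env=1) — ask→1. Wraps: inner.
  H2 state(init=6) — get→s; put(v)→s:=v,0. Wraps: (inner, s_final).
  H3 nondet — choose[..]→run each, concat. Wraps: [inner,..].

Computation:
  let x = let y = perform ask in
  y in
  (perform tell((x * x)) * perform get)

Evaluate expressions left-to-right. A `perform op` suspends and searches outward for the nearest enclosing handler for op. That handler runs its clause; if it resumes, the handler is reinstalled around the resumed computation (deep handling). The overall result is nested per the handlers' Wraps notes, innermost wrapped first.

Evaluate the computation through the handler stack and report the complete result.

Evaluation trace:
ask @ H1 ⇒ 1
tell(1) @ H0 ⇒ log+=1
get @ H2 ⇒ 6
H0 returns (0, (1))
H1 returns (0, (1))
H2 returns ((0, (1)), 6)
H3 returns [((0, (1)), 6)]
= [((0, (1)), 6)]

Answer: [((0, (1)), 6)]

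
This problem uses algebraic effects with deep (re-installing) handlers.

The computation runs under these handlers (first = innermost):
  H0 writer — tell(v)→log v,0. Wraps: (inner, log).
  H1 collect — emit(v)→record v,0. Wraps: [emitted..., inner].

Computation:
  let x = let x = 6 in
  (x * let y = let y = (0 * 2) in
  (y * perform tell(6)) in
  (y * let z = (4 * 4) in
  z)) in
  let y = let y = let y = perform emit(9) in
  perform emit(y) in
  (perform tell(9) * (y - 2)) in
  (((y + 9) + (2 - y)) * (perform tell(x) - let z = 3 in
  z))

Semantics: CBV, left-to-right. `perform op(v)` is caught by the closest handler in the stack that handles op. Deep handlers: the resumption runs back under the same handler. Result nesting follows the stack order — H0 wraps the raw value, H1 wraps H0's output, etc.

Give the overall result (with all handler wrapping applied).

Answer: [9, 0, (-33, (6, 9, 0))]

Evaluation trace:
tell(6) @ H0 ⇒ log+=6
emit(9) @ H1 ⇒ out+=9
emit(0) @ H1 ⇒ out+=0
tell(9) @ H0 ⇒ log+=9
tell(0) @ H0 ⇒ log+=0
H0 returns (-33, (6, 9, 0))
H1 returns [9, 0, (-33, (6, 9, 0))]
= [9, 0, (-33, (6, 9, 0))]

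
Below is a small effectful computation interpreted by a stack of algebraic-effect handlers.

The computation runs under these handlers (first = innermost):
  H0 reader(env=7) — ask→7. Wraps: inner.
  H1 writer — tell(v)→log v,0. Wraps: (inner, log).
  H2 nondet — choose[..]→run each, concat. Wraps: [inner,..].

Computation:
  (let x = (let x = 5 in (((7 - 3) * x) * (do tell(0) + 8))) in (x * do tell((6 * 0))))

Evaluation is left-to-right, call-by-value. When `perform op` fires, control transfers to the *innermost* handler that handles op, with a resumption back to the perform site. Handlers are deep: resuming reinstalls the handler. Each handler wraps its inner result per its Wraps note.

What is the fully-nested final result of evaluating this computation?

Answer: [(0, (0, 0))]

Evaluation trace:
tell(0) @ H1 ⇒ log+=0
tell(0) @ H1 ⇒ log+=0
H0 returns 0
H1 returns (0, (0, 0))
H2 returns [(0, (0, 0))]
= [(0, (0, 0))]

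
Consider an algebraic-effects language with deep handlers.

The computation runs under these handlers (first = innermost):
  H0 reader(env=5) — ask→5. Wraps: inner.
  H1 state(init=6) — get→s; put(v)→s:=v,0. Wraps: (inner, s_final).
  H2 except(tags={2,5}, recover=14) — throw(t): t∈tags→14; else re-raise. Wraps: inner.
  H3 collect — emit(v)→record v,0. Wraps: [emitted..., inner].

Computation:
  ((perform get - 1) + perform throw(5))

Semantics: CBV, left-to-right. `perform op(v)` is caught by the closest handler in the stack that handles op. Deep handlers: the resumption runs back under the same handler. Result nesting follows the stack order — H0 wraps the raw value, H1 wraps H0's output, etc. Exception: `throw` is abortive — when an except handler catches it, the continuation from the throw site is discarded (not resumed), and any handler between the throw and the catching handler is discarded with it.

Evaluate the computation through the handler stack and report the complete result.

Working:
get @ H1 ⇒ 6
throw(5) @ H2 caught ⇒ 14
H3 returns [14]
= [14]

Answer: [14]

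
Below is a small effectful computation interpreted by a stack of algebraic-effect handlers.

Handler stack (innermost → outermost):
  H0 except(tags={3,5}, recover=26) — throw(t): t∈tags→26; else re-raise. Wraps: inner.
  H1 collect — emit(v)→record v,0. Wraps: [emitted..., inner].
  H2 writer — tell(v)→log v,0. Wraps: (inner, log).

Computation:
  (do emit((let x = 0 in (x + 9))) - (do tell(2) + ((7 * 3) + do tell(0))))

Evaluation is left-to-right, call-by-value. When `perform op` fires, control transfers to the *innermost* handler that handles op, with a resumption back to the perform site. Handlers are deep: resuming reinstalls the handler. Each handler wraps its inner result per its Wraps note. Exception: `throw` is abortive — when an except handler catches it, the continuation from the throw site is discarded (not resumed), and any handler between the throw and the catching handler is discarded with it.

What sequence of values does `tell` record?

Answer: (2, 0)

Step-by-step:
emit(9) @ H1 ⇒ out+=9
tell(2) @ H2 ⇒ log+=2
tell(0) @ H2 ⇒ log+=0
H0 returns -21
H1 returns [9, -21]
H2 returns ([9, -21], (2, 0))
= ([9, -21], (2, 0))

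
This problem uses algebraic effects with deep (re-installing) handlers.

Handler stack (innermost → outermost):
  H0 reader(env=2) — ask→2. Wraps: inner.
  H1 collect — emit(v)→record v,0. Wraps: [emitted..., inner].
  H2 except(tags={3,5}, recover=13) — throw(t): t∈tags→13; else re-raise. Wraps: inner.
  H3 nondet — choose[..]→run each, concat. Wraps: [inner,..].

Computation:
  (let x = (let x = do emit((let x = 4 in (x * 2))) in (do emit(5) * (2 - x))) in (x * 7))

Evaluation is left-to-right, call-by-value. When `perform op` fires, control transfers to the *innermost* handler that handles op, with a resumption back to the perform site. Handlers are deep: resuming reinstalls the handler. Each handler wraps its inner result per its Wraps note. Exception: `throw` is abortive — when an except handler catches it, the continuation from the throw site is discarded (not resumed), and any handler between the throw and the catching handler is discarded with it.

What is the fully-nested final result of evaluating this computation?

Answer: [[8, 5, 0]]

Working:
emit(8) @ H1 ⇒ out+=8
emit(5) @ H1 ⇒ out+=5
H0 returns 0
H1 returns [8, 5, 0]
H2 returns [8, 5, 0]
H3 returns [[8, 5, 0]]
= [[8, 5, 0]]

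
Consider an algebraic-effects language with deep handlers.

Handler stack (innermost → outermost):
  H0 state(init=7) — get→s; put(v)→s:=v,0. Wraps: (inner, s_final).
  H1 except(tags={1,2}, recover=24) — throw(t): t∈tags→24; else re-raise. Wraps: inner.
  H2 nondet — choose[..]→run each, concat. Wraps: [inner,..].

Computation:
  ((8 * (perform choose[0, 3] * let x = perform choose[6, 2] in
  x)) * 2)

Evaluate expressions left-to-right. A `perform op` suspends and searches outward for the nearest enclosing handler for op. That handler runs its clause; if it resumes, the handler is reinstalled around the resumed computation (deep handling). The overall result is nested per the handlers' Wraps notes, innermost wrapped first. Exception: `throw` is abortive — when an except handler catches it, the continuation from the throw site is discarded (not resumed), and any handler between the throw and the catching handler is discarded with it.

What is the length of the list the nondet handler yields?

Working:
choose[0, 3] @ H2
  branch[0] choose=0:
    choose[6, 2] @ H2
      branch[0] choose=6:
        H0 returns (0, 7)
        H1 returns (0, 7)
        H2 returns [(0, 7)]
      branch[1] choose=2:
        H0 returns (0, 7)
        H1 returns (0, 7)
        H2 returns [(0, 7)]
  branch[1] choose=3:
    choose[6, 2] @ H2
      branch[0] choose=6:
        H0 returns (288, 7)
        H1 returns (288, 7)
        H2 returns [(288, 7)]
      branch[1] choose=2:
        H0 returns (96, 7)
        H1 returns (96, 7)
        H2 returns [(96, 7)]
= [(0, 7), (0, 7), (288, 7), (96, 7)]

Answer: 4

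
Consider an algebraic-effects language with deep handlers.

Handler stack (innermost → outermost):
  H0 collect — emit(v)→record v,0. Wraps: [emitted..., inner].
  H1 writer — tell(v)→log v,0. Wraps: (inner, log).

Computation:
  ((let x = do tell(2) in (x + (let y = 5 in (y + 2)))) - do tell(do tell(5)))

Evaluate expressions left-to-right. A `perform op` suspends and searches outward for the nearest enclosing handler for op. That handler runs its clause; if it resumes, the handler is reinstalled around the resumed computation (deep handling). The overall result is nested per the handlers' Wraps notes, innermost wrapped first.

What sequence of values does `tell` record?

Answer: (2, 5, 0)

Working:
tell(2) @ H1 ⇒ log+=2
tell(5) @ H1 ⇒ log+=5
tell(0) @ H1 ⇒ log+=0
H0 returns [7]
H1 returns ([7], (2, 5, 0))
= ([7], (2, 5, 0))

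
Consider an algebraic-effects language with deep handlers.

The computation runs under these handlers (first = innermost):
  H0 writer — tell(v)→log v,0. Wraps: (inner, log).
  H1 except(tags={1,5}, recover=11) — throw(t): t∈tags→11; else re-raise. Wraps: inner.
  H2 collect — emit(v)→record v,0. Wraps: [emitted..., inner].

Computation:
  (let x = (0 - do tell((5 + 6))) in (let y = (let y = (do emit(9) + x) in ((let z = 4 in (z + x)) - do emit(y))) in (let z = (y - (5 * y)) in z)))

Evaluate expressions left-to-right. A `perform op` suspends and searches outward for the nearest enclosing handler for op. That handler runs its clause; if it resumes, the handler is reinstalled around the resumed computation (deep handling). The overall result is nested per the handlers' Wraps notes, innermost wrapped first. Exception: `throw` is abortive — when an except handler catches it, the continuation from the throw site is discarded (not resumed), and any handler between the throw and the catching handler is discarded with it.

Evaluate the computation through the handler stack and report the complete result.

Answer: [9, 0, (-16, (11))]

Step-by-step:
tell(11) @ H0 ⇒ log+=11
emit(9) @ H2 ⇒ out+=9
emit(0) @ H2 ⇒ out+=0
H0 returns (-16, (11))
H1 returns (-16, (11))
H2 returns [9, 0, (-16, (11))]
= [9, 0, (-16, (11))]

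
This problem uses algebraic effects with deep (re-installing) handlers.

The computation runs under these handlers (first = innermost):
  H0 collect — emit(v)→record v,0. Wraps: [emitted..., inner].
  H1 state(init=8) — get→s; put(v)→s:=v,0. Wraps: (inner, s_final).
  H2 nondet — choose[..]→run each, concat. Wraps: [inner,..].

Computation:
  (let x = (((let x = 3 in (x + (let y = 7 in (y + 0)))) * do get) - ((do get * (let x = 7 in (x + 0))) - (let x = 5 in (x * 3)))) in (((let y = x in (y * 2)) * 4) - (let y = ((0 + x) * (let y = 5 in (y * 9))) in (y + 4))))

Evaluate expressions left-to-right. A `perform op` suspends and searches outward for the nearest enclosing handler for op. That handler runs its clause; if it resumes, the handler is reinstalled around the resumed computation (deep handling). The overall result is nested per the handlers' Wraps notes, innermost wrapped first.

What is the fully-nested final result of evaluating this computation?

Answer: [([-1447], 8)]

Step-by-step:
get @ H1 ⇒ 8
get @ H1 ⇒ 8
H0 returns [-1447]
H1 returns ([-1447], 8)
H2 returns [([-1447], 8)]
= [([-1447], 8)]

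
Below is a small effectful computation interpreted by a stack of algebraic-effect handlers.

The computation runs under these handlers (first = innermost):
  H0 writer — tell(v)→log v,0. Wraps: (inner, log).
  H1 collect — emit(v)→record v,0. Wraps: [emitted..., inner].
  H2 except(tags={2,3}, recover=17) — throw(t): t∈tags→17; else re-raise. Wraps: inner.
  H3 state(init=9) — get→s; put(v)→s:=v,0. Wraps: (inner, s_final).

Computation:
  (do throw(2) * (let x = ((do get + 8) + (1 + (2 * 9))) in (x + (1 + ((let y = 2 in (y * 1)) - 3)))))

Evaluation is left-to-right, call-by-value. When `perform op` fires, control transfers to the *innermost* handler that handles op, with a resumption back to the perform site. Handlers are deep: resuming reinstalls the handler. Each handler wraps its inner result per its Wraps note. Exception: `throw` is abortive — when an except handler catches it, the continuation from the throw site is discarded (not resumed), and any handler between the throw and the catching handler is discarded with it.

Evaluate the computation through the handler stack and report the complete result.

Evaluation trace:
throw(2) @ H2 caught ⇒ 17
H3 returns (17, 9)
= (17, 9)

Answer: (17, 9)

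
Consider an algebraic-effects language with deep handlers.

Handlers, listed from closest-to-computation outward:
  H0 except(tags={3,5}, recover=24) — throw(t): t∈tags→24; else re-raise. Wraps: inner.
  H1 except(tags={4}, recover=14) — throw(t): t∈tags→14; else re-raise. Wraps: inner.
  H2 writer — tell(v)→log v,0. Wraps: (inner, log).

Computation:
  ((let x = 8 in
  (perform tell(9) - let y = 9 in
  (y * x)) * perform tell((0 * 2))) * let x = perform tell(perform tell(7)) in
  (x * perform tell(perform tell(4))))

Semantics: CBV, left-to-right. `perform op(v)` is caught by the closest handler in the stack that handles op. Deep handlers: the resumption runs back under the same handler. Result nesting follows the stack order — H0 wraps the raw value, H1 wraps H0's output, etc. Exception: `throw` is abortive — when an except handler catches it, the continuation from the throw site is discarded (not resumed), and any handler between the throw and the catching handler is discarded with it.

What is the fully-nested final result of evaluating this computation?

Step-by-step:
tell(9) @ H2 ⇒ log+=9
tell(0) @ H2 ⇒ log+=0
tell(7) @ H2 ⇒ log+=7
tell(0) @ H2 ⇒ log+=0
tell(4) @ H2 ⇒ log+=4
tell(0) @ H2 ⇒ log+=0
H0 returns 0
H1 returns 0
H2 returns (0, (9, 0, 7, 0, 4, 0))
= (0, (9, 0, 7, 0, 4, 0))

Answer: (0, (9, 0, 7, 0, 4, 0))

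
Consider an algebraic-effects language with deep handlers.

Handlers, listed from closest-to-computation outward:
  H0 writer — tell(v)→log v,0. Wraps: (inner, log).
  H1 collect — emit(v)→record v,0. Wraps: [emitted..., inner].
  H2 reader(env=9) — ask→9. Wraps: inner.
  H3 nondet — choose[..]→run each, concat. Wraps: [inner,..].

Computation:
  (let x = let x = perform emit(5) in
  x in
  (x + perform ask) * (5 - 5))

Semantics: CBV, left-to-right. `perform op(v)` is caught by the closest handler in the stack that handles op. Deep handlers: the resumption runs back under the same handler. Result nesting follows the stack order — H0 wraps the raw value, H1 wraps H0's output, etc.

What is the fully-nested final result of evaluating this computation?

Working:
emit(5) @ H1 ⇒ out+=5
ask @ H2 ⇒ 9
H0 returns (0, ())
H1 returns [5, (0, ())]
H2 returns [5, (0, ())]
H3 returns [[5, (0, ())]]
= [[5, (0, ())]]

Answer: [[5, (0, ())]]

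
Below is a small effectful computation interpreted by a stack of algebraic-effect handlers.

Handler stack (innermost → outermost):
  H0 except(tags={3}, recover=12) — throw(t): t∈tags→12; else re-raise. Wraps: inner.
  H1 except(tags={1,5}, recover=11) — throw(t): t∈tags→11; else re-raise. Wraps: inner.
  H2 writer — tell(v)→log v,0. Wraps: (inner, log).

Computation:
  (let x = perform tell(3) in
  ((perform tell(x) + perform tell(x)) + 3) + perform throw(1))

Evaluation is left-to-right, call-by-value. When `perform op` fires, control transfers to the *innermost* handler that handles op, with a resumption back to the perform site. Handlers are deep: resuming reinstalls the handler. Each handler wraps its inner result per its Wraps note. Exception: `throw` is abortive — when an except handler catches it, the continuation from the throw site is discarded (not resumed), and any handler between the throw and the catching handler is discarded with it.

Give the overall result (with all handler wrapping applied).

Answer: (11, (3, 0, 0))

Evaluation trace:
tell(3) @ H2 ⇒ log+=3
tell(0) @ H2 ⇒ log+=0
tell(0) @ H2 ⇒ log+=0
throw(1) @ H0 re-raised
throw(1) @ H1 caught ⇒ 11
H2 returns (11, (3, 0, 0))
= (11, (3, 0, 0))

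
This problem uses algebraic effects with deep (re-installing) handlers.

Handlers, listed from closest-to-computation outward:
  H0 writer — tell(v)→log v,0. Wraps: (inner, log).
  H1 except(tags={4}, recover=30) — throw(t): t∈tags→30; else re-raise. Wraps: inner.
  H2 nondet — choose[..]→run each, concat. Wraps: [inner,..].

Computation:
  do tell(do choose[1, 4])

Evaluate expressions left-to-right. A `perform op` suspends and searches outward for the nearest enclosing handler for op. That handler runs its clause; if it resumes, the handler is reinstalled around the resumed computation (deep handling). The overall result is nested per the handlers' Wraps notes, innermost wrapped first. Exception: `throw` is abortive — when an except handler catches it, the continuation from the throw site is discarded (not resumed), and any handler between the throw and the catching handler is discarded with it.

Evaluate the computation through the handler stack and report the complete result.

Working:
choose[1, 4] @ H2
  branch[0] choose=1:
    tell(1) @ H0 ⇒ log+=1
    H0 returns (0, (1))
    H1 returns (0, (1))
    H2 returns [(0, (1))]
  branch[1] choose=4:
    tell(4) @ H0 ⇒ log+=4
    H0 returns (0, (4))
    H1 returns (0, (4))
    H2 returns [(0, (4))]
= [(0, (1)), (0, (4))]

Answer: [(0, (1)), (0, (4))]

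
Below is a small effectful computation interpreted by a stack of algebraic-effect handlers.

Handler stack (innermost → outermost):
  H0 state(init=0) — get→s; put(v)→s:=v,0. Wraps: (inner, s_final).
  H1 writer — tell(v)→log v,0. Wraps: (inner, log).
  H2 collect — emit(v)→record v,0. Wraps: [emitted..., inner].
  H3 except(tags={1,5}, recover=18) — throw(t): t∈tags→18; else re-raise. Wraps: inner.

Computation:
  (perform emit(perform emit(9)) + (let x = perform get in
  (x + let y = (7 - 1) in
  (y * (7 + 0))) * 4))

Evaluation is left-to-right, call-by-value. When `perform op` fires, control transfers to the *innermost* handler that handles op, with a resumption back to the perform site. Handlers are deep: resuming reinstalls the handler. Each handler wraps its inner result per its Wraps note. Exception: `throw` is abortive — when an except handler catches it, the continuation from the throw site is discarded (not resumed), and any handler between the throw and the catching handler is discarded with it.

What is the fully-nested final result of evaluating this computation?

Step-by-step:
emit(9) @ H2 ⇒ out+=9
emit(0) @ H2 ⇒ out+=0
get @ H0 ⇒ 0
H0 returns (168, 0)
H1 returns ((168, 0), ())
H2 returns [9, 0, ((168, 0), ())]
H3 returns [9, 0, ((168, 0), ())]
= [9, 0, ((168, 0), ())]

Answer: [9, 0, ((168, 0), ())]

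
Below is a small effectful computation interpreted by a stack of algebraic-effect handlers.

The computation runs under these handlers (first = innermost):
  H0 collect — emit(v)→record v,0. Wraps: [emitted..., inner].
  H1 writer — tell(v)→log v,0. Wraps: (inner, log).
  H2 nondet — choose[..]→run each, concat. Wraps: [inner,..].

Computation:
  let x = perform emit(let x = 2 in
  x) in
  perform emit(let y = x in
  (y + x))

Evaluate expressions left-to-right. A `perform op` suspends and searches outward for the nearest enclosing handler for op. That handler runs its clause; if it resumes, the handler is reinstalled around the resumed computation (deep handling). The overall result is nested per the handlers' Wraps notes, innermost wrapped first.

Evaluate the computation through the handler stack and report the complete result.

Answer: [([2, 0, 0], ())]

Working:
emit(2) @ H0 ⇒ out+=2
emit(0) @ H0 ⇒ out+=0
H0 returns [2, 0, 0]
H1 returns ([2, 0, 0], ())
H2 returns [([2, 0, 0], ())]
= [([2, 0, 0], ())]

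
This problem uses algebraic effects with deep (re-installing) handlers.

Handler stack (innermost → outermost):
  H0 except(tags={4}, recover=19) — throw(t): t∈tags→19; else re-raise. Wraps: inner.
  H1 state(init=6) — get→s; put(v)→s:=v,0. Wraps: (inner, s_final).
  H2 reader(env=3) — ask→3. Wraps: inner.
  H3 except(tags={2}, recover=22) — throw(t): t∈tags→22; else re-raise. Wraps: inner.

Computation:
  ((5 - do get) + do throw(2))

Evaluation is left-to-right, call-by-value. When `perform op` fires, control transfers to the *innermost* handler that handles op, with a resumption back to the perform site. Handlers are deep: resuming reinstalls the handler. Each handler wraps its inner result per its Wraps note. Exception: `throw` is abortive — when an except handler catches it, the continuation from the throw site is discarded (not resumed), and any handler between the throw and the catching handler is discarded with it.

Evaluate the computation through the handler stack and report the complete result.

Answer: 22

Evaluation trace:
get @ H1 ⇒ 6
throw(2) @ H0 re-raised
throw(2) @ H3 caught ⇒ 22
= 22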